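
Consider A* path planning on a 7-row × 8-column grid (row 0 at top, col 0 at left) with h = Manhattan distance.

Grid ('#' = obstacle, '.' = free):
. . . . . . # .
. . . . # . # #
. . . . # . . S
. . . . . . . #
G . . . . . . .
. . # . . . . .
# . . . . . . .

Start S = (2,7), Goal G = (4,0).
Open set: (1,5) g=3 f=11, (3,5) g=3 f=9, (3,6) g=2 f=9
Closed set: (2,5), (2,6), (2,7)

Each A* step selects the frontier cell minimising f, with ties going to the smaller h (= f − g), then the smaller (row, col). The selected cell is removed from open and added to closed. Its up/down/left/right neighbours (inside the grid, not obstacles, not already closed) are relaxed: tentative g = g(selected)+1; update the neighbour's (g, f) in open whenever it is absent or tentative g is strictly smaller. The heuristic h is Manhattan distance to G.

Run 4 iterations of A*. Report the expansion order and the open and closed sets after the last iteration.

step 1: expand (3,5) (f=9, h=6) → closed; open now [(1,5) g=3 f=11, (3,4) g=4 f=9, (3,6) g=2 f=9, (4,5) g=4 f=9]
step 2: expand (3,4) (f=9, h=5) → closed; open now [(1,5) g=3 f=11, (3,3) g=5 f=9, (3,6) g=2 f=9, (4,4) g=5 f=9, (4,5) g=4 f=9]
step 3: expand (3,3) (f=9, h=4) → closed; open now [(1,5) g=3 f=11, (2,3) g=6 f=11, (3,2) g=6 f=9, (3,6) g=2 f=9, (4,3) g=6 f=9, (4,4) g=5 f=9, (4,5) g=4 f=9]
step 4: expand (3,2) (f=9, h=3) → closed; open now [(1,5) g=3 f=11, (2,2) g=7 f=11, (2,3) g=6 f=11, (3,1) g=7 f=9, (3,6) g=2 f=9, (4,2) g=7 f=9, (4,3) g=6 f=9, (4,4) g=5 f=9, (4,5) g=4 f=9]

order=[(3,5) → (3,4) → (3,3) → (3,2)]; open=[(1,5) g=3 f=11, (2,2) g=7 f=11, (2,3) g=6 f=11, (3,1) g=7 f=9, (3,6) g=2 f=9, (4,2) g=7 f=9, (4,3) g=6 f=9, (4,4) g=5 f=9, (4,5) g=4 f=9]; closed=[(2,5), (2,6), (2,7), (3,2), (3,3), (3,4), (3,5)]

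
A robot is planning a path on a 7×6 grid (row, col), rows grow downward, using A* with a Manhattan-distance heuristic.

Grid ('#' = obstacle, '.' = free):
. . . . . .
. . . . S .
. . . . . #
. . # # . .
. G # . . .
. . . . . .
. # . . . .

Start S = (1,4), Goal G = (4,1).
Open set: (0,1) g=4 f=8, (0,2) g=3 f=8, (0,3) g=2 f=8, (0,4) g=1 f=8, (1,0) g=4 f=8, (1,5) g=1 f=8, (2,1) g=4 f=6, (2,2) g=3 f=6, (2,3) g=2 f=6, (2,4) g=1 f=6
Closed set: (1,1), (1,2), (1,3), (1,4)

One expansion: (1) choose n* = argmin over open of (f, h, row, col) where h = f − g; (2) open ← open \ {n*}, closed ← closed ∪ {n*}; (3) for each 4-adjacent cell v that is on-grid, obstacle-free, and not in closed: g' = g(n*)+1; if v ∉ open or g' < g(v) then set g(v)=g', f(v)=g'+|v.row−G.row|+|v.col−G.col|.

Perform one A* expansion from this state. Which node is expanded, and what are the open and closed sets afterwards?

expanded=(2,1); open=[(0,1) g=4 f=8, (0,2) g=3 f=8, (0,3) g=2 f=8, (0,4) g=1 f=8, (1,0) g=4 f=8, (1,5) g=1 f=8, (2,0) g=5 f=8, (2,2) g=3 f=6, (2,3) g=2 f=6, (2,4) g=1 f=6, (3,1) g=5 f=6]; closed=[(1,1), (1,2), (1,3), (1,4), (2,1)]

step 1: expand (2,1) (f=6, h=2) → closed; open now [(0,1) g=4 f=8, (0,2) g=3 f=8, (0,3) g=2 f=8, (0,4) g=1 f=8, (1,0) g=4 f=8, (1,5) g=1 f=8, (2,0) g=5 f=8, (2,2) g=3 f=6, (2,3) g=2 f=6, (2,4) g=1 f=6, (3,1) g=5 f=6]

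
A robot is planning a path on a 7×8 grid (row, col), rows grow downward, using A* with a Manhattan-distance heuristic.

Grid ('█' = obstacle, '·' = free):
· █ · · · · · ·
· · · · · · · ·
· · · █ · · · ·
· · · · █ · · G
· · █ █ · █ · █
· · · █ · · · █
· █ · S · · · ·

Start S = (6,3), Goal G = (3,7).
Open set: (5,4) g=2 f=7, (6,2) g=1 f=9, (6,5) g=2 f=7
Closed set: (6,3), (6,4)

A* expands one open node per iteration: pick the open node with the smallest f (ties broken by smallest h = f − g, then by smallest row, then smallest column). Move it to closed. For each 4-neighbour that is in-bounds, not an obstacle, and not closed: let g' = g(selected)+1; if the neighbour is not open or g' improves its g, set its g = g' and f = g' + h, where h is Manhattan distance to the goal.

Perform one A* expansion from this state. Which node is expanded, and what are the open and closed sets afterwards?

step 1: expand (5,4) (f=7, h=5) → closed; open now [(4,4) g=3 f=7, (5,5) g=3 f=7, (6,2) g=1 f=9, (6,5) g=2 f=7]

expanded=(5,4); open=[(4,4) g=3 f=7, (5,5) g=3 f=7, (6,2) g=1 f=9, (6,5) g=2 f=7]; closed=[(5,4), (6,3), (6,4)]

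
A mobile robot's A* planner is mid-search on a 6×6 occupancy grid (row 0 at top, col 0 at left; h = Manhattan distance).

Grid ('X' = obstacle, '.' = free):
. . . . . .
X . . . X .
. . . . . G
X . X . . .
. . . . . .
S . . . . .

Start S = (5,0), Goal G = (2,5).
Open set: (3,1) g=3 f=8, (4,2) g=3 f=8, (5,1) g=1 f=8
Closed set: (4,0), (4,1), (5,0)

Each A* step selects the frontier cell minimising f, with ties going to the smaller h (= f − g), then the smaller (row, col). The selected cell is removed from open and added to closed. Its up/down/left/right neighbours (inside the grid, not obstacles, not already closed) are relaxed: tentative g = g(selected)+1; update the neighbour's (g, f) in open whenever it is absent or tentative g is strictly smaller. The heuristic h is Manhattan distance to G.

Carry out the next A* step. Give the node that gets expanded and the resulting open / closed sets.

step 1: expand (3,1) (f=8, h=5) → closed; open now [(2,1) g=4 f=8, (4,2) g=3 f=8, (5,1) g=1 f=8]

expanded=(3,1); open=[(2,1) g=4 f=8, (4,2) g=3 f=8, (5,1) g=1 f=8]; closed=[(3,1), (4,0), (4,1), (5,0)]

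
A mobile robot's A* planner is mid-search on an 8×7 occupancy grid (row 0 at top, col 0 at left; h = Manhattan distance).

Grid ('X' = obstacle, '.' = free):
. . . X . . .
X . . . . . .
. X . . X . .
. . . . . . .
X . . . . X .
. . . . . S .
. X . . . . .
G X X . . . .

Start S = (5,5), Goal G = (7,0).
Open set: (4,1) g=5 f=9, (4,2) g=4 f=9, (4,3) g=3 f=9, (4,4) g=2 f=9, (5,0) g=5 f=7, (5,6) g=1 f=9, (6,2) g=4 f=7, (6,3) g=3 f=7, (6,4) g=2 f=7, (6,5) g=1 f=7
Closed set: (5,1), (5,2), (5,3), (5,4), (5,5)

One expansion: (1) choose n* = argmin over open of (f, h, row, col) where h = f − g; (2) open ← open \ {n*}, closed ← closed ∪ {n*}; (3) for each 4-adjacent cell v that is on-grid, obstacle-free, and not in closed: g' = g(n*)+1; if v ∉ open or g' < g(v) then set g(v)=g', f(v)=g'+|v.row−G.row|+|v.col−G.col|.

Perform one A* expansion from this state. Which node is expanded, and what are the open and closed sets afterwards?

step 1: expand (5,0) (f=7, h=2) → closed; open now [(4,1) g=5 f=9, (4,2) g=4 f=9, (4,3) g=3 f=9, (4,4) g=2 f=9, (5,6) g=1 f=9, (6,0) g=6 f=7, (6,2) g=4 f=7, (6,3) g=3 f=7, (6,4) g=2 f=7, (6,5) g=1 f=7]

expanded=(5,0); open=[(4,1) g=5 f=9, (4,2) g=4 f=9, (4,3) g=3 f=9, (4,4) g=2 f=9, (5,6) g=1 f=9, (6,0) g=6 f=7, (6,2) g=4 f=7, (6,3) g=3 f=7, (6,4) g=2 f=7, (6,5) g=1 f=7]; closed=[(5,0), (5,1), (5,2), (5,3), (5,4), (5,5)]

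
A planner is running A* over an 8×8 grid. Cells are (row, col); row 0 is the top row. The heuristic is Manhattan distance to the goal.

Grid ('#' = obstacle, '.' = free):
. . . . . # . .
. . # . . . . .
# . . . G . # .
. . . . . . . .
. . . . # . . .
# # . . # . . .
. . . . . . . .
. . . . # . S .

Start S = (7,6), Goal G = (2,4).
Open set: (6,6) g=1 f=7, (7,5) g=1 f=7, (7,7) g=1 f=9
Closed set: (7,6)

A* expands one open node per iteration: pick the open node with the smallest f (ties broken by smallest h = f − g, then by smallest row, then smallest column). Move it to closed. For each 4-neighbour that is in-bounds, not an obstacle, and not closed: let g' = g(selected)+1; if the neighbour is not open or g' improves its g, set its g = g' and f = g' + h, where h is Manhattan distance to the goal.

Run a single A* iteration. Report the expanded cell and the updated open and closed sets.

expanded=(6,6); open=[(5,6) g=2 f=7, (6,5) g=2 f=7, (6,7) g=2 f=9, (7,5) g=1 f=7, (7,7) g=1 f=9]; closed=[(6,6), (7,6)]

step 1: expand (6,6) (f=7, h=6) → closed; open now [(5,6) g=2 f=7, (6,5) g=2 f=7, (6,7) g=2 f=9, (7,5) g=1 f=7, (7,7) g=1 f=9]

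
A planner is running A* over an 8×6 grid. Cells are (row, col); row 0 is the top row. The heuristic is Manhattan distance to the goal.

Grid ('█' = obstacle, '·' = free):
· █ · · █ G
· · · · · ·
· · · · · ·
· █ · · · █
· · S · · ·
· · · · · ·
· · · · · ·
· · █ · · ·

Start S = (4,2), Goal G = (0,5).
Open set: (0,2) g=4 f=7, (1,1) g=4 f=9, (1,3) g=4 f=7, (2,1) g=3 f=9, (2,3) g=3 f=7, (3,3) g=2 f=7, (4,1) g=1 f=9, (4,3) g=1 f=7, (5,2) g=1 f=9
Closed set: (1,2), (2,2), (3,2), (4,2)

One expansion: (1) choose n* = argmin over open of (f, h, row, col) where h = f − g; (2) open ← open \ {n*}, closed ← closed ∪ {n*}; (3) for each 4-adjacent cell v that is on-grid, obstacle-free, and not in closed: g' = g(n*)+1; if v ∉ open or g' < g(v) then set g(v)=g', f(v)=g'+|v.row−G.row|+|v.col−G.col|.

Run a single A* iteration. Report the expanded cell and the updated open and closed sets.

step 1: expand (0,2) (f=7, h=3) → closed; open now [(0,3) g=5 f=7, (1,1) g=4 f=9, (1,3) g=4 f=7, (2,1) g=3 f=9, (2,3) g=3 f=7, (3,3) g=2 f=7, (4,1) g=1 f=9, (4,3) g=1 f=7, (5,2) g=1 f=9]

expanded=(0,2); open=[(0,3) g=5 f=7, (1,1) g=4 f=9, (1,3) g=4 f=7, (2,1) g=3 f=9, (2,3) g=3 f=7, (3,3) g=2 f=7, (4,1) g=1 f=9, (4,3) g=1 f=7, (5,2) g=1 f=9]; closed=[(0,2), (1,2), (2,2), (3,2), (4,2)]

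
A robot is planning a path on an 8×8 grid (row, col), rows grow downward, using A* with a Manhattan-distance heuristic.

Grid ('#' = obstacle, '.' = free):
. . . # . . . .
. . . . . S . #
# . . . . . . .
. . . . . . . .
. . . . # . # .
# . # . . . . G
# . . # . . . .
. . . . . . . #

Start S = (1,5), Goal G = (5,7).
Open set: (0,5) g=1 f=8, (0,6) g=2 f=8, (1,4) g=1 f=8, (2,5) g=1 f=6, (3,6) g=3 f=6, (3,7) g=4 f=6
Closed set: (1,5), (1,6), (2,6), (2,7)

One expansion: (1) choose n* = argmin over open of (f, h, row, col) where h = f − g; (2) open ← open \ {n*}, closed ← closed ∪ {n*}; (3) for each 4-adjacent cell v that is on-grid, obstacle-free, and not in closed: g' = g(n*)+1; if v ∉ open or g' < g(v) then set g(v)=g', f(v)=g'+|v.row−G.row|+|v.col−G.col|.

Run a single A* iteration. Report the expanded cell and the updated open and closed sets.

expanded=(3,7); open=[(0,5) g=1 f=8, (0,6) g=2 f=8, (1,4) g=1 f=8, (2,5) g=1 f=6, (3,6) g=3 f=6, (4,7) g=5 f=6]; closed=[(1,5), (1,6), (2,6), (2,7), (3,7)]

step 1: expand (3,7) (f=6, h=2) → closed; open now [(0,5) g=1 f=8, (0,6) g=2 f=8, (1,4) g=1 f=8, (2,5) g=1 f=6, (3,6) g=3 f=6, (4,7) g=5 f=6]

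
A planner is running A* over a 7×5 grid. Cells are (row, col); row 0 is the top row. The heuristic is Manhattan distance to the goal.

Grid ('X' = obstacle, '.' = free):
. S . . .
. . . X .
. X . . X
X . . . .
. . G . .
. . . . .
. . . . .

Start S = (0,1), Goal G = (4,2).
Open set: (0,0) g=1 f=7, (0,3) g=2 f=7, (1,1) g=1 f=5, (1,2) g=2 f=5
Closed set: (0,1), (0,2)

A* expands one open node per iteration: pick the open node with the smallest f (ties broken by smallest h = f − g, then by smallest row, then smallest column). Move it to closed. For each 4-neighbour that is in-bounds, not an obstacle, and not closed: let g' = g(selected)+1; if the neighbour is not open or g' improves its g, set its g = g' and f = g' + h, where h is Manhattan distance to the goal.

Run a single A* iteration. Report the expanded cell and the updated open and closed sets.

expanded=(1,2); open=[(0,0) g=1 f=7, (0,3) g=2 f=7, (1,1) g=1 f=5, (2,2) g=3 f=5]; closed=[(0,1), (0,2), (1,2)]

step 1: expand (1,2) (f=5, h=3) → closed; open now [(0,0) g=1 f=7, (0,3) g=2 f=7, (1,1) g=1 f=5, (2,2) g=3 f=5]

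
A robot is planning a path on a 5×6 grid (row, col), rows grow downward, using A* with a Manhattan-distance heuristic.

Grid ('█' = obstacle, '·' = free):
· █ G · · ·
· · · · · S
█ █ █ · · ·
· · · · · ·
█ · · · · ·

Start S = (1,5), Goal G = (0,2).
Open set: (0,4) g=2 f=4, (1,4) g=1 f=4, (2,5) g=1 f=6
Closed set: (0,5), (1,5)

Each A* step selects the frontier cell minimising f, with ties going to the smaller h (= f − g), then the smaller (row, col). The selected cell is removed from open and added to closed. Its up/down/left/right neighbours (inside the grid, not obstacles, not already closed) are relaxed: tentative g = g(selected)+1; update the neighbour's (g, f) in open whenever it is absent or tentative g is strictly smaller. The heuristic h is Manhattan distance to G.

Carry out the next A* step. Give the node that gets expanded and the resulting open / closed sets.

expanded=(0,4); open=[(0,3) g=3 f=4, (1,4) g=1 f=4, (2,5) g=1 f=6]; closed=[(0,4), (0,5), (1,5)]

step 1: expand (0,4) (f=4, h=2) → closed; open now [(0,3) g=3 f=4, (1,4) g=1 f=4, (2,5) g=1 f=6]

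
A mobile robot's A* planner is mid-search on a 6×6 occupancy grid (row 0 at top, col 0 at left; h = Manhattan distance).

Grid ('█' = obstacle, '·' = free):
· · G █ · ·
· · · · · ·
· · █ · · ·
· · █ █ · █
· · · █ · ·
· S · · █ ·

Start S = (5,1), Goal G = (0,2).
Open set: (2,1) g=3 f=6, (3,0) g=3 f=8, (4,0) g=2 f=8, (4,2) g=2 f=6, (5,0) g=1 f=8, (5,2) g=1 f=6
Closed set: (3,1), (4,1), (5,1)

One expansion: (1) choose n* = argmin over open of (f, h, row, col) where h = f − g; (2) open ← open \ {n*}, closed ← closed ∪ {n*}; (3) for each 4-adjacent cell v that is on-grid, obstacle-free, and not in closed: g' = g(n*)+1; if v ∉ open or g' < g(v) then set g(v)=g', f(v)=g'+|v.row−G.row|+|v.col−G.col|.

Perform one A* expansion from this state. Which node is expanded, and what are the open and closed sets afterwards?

expanded=(2,1); open=[(1,1) g=4 f=6, (2,0) g=4 f=8, (3,0) g=3 f=8, (4,0) g=2 f=8, (4,2) g=2 f=6, (5,0) g=1 f=8, (5,2) g=1 f=6]; closed=[(2,1), (3,1), (4,1), (5,1)]

step 1: expand (2,1) (f=6, h=3) → closed; open now [(1,1) g=4 f=6, (2,0) g=4 f=8, (3,0) g=3 f=8, (4,0) g=2 f=8, (4,2) g=2 f=6, (5,0) g=1 f=8, (5,2) g=1 f=6]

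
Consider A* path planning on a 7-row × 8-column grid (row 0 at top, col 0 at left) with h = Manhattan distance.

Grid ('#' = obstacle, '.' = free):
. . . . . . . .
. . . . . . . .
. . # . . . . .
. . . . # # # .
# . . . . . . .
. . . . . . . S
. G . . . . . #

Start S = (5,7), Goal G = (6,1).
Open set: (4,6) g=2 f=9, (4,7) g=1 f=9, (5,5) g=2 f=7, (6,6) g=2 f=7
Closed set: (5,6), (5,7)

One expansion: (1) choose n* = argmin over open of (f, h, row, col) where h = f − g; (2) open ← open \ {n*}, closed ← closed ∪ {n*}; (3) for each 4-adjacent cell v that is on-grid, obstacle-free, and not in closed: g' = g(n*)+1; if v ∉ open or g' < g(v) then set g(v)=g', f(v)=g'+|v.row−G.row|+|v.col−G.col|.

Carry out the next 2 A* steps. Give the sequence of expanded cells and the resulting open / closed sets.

step 1: expand (5,5) (f=7, h=5) → closed; open now [(4,5) g=3 f=9, (4,6) g=2 f=9, (4,7) g=1 f=9, (5,4) g=3 f=7, (6,5) g=3 f=7, (6,6) g=2 f=7]
step 2: expand (5,4) (f=7, h=4) → closed; open now [(4,4) g=4 f=9, (4,5) g=3 f=9, (4,6) g=2 f=9, (4,7) g=1 f=9, (5,3) g=4 f=7, (6,4) g=4 f=7, (6,5) g=3 f=7, (6,6) g=2 f=7]

order=[(5,5) → (5,4)]; open=[(4,4) g=4 f=9, (4,5) g=3 f=9, (4,6) g=2 f=9, (4,7) g=1 f=9, (5,3) g=4 f=7, (6,4) g=4 f=7, (6,5) g=3 f=7, (6,6) g=2 f=7]; closed=[(5,4), (5,5), (5,6), (5,7)]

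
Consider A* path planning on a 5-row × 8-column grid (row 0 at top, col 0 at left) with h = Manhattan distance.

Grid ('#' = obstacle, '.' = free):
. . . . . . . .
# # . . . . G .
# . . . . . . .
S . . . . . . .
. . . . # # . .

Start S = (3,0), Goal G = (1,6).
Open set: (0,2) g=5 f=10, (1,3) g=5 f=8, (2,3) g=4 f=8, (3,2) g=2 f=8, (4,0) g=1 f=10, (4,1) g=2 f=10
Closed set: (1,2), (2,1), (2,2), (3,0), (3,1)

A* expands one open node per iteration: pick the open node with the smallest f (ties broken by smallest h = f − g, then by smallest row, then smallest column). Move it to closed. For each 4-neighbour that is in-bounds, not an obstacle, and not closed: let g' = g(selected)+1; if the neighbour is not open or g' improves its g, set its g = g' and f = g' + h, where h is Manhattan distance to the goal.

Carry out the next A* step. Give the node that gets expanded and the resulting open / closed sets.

step 1: expand (1,3) (f=8, h=3) → closed; open now [(0,2) g=5 f=10, (0,3) g=6 f=10, (1,4) g=6 f=8, (2,3) g=4 f=8, (3,2) g=2 f=8, (4,0) g=1 f=10, (4,1) g=2 f=10]

expanded=(1,3); open=[(0,2) g=5 f=10, (0,3) g=6 f=10, (1,4) g=6 f=8, (2,3) g=4 f=8, (3,2) g=2 f=8, (4,0) g=1 f=10, (4,1) g=2 f=10]; closed=[(1,2), (1,3), (2,1), (2,2), (3,0), (3,1)]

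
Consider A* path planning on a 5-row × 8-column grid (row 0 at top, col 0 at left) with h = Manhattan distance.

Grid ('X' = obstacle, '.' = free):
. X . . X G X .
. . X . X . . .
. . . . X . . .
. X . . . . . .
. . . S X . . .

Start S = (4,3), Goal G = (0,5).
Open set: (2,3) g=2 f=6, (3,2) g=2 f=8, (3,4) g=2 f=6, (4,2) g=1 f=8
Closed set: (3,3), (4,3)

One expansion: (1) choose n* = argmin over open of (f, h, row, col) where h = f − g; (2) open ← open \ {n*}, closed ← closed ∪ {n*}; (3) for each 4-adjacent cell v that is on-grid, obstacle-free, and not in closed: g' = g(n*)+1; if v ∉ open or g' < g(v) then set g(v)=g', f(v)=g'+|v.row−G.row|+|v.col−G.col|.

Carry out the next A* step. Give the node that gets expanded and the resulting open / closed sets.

step 1: expand (2,3) (f=6, h=4) → closed; open now [(1,3) g=3 f=6, (2,2) g=3 f=8, (3,2) g=2 f=8, (3,4) g=2 f=6, (4,2) g=1 f=8]

expanded=(2,3); open=[(1,3) g=3 f=6, (2,2) g=3 f=8, (3,2) g=2 f=8, (3,4) g=2 f=6, (4,2) g=1 f=8]; closed=[(2,3), (3,3), (4,3)]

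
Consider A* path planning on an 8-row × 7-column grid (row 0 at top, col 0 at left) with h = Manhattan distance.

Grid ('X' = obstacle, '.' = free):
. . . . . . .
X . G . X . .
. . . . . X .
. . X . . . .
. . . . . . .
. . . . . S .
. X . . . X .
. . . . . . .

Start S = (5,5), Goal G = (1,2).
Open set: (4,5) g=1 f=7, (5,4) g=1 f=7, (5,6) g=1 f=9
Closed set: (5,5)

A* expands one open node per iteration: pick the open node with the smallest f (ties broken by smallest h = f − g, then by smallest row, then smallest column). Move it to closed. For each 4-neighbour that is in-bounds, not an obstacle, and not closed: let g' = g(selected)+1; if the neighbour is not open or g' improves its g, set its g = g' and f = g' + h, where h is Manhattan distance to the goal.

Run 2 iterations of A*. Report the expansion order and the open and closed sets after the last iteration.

order=[(4,5) → (3,5)]; open=[(3,4) g=3 f=7, (3,6) g=3 f=9, (4,4) g=2 f=7, (4,6) g=2 f=9, (5,4) g=1 f=7, (5,6) g=1 f=9]; closed=[(3,5), (4,5), (5,5)]

step 1: expand (4,5) (f=7, h=6) → closed; open now [(3,5) g=2 f=7, (4,4) g=2 f=7, (4,6) g=2 f=9, (5,4) g=1 f=7, (5,6) g=1 f=9]
step 2: expand (3,5) (f=7, h=5) → closed; open now [(3,4) g=3 f=7, (3,6) g=3 f=9, (4,4) g=2 f=7, (4,6) g=2 f=9, (5,4) g=1 f=7, (5,6) g=1 f=9]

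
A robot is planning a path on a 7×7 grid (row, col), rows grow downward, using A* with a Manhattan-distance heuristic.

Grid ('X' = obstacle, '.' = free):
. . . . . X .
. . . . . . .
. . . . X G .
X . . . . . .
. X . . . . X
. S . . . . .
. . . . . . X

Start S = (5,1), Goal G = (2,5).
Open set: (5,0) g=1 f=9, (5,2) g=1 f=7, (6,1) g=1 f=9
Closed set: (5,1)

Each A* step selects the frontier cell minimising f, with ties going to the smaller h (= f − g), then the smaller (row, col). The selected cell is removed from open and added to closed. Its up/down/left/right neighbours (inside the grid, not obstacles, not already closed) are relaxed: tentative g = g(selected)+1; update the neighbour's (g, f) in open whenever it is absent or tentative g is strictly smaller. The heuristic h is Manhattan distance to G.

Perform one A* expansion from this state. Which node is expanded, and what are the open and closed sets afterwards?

step 1: expand (5,2) (f=7, h=6) → closed; open now [(4,2) g=2 f=7, (5,0) g=1 f=9, (5,3) g=2 f=7, (6,1) g=1 f=9, (6,2) g=2 f=9]

expanded=(5,2); open=[(4,2) g=2 f=7, (5,0) g=1 f=9, (5,3) g=2 f=7, (6,1) g=1 f=9, (6,2) g=2 f=9]; closed=[(5,1), (5,2)]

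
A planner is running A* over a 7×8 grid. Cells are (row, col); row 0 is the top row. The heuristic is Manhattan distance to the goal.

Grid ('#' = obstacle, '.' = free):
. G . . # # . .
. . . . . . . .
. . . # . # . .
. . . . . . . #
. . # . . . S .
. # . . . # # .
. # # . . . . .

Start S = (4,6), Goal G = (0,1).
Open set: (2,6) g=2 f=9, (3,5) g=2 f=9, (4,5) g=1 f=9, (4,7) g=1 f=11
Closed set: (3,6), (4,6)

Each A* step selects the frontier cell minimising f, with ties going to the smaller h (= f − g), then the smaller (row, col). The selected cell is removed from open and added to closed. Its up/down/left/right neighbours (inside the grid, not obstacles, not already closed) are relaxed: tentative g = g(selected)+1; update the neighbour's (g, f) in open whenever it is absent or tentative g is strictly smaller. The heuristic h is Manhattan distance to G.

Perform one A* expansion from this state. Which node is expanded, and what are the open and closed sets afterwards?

step 1: expand (2,6) (f=9, h=7) → closed; open now [(1,6) g=3 f=9, (2,7) g=3 f=11, (3,5) g=2 f=9, (4,5) g=1 f=9, (4,7) g=1 f=11]

expanded=(2,6); open=[(1,6) g=3 f=9, (2,7) g=3 f=11, (3,5) g=2 f=9, (4,5) g=1 f=9, (4,7) g=1 f=11]; closed=[(2,6), (3,6), (4,6)]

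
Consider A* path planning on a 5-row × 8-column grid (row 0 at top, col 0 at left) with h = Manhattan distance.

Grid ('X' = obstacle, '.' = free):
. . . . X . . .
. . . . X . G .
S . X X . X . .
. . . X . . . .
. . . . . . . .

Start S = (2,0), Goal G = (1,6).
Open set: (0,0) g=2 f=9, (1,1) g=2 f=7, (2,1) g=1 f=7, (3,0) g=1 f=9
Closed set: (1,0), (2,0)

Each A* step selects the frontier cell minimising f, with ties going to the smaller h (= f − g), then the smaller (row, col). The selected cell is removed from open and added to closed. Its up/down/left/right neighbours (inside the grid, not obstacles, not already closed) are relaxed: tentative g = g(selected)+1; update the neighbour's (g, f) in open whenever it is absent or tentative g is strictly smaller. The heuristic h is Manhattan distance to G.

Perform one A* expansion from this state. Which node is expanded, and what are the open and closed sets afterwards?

expanded=(1,1); open=[(0,0) g=2 f=9, (0,1) g=3 f=9, (1,2) g=3 f=7, (2,1) g=1 f=7, (3,0) g=1 f=9]; closed=[(1,0), (1,1), (2,0)]

step 1: expand (1,1) (f=7, h=5) → closed; open now [(0,0) g=2 f=9, (0,1) g=3 f=9, (1,2) g=3 f=7, (2,1) g=1 f=7, (3,0) g=1 f=9]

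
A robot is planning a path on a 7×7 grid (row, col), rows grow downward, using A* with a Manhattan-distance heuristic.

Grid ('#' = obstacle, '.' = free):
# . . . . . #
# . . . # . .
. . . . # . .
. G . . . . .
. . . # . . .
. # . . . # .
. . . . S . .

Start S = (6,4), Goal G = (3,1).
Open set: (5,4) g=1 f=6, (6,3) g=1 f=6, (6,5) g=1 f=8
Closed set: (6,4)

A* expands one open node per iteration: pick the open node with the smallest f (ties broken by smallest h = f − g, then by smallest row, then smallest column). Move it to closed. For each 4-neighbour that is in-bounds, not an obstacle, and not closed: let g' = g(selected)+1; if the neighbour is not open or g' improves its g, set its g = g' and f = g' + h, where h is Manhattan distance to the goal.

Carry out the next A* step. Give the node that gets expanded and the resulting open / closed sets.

step 1: expand (5,4) (f=6, h=5) → closed; open now [(4,4) g=2 f=6, (5,3) g=2 f=6, (6,3) g=1 f=6, (6,5) g=1 f=8]

expanded=(5,4); open=[(4,4) g=2 f=6, (5,3) g=2 f=6, (6,3) g=1 f=6, (6,5) g=1 f=8]; closed=[(5,4), (6,4)]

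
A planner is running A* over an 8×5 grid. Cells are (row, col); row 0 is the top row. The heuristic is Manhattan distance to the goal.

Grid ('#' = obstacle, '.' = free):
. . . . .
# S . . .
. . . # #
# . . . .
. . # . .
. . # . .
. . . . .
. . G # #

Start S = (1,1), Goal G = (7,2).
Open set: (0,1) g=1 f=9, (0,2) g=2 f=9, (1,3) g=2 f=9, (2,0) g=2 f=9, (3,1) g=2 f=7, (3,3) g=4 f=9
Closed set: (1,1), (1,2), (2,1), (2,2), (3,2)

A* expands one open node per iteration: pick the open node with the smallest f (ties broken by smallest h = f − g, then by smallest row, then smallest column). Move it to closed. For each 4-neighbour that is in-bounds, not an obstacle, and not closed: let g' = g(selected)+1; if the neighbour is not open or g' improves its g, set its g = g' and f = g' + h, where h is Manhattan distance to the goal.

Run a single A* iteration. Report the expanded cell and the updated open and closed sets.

expanded=(3,1); open=[(0,1) g=1 f=9, (0,2) g=2 f=9, (1,3) g=2 f=9, (2,0) g=2 f=9, (3,3) g=4 f=9, (4,1) g=3 f=7]; closed=[(1,1), (1,2), (2,1), (2,2), (3,1), (3,2)]

step 1: expand (3,1) (f=7, h=5) → closed; open now [(0,1) g=1 f=9, (0,2) g=2 f=9, (1,3) g=2 f=9, (2,0) g=2 f=9, (3,3) g=4 f=9, (4,1) g=3 f=7]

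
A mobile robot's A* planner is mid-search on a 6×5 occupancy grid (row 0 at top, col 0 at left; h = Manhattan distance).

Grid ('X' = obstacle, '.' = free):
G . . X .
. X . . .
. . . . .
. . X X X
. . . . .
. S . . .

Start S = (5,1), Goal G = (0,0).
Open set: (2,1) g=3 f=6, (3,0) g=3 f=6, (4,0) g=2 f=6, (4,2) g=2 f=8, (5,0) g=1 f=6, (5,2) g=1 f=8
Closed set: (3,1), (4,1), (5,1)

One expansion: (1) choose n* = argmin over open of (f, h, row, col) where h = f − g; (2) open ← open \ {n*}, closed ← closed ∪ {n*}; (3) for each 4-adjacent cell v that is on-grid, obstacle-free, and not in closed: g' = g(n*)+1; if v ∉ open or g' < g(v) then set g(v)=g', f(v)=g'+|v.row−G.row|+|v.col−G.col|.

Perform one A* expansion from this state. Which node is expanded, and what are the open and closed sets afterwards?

expanded=(2,1); open=[(2,0) g=4 f=6, (2,2) g=4 f=8, (3,0) g=3 f=6, (4,0) g=2 f=6, (4,2) g=2 f=8, (5,0) g=1 f=6, (5,2) g=1 f=8]; closed=[(2,1), (3,1), (4,1), (5,1)]

step 1: expand (2,1) (f=6, h=3) → closed; open now [(2,0) g=4 f=6, (2,2) g=4 f=8, (3,0) g=3 f=6, (4,0) g=2 f=6, (4,2) g=2 f=8, (5,0) g=1 f=6, (5,2) g=1 f=8]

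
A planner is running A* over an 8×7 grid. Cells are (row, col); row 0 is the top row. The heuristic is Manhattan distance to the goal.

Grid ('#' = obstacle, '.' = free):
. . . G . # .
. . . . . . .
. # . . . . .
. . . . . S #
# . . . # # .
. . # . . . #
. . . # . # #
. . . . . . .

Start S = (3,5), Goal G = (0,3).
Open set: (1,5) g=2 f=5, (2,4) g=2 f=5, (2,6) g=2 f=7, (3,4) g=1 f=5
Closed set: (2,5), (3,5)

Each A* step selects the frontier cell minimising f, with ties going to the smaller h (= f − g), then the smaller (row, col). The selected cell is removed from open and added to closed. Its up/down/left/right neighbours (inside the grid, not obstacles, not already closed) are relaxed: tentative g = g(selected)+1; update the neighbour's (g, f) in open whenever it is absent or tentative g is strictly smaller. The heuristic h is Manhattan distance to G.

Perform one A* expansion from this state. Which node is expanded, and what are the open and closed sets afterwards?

step 1: expand (1,5) (f=5, h=3) → closed; open now [(1,4) g=3 f=5, (1,6) g=3 f=7, (2,4) g=2 f=5, (2,6) g=2 f=7, (3,4) g=1 f=5]

expanded=(1,5); open=[(1,4) g=3 f=5, (1,6) g=3 f=7, (2,4) g=2 f=5, (2,6) g=2 f=7, (3,4) g=1 f=5]; closed=[(1,5), (2,5), (3,5)]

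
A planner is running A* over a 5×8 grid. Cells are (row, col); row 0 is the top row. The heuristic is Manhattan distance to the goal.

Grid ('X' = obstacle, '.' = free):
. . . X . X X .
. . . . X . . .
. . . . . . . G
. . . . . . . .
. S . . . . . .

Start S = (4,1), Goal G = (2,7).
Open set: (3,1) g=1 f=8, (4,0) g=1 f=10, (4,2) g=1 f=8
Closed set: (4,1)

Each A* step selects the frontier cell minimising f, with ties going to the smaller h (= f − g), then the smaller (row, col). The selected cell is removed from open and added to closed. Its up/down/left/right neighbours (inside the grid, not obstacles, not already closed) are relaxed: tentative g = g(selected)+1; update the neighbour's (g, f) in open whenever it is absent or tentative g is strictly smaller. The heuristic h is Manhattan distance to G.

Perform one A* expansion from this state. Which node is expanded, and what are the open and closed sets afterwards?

step 1: expand (3,1) (f=8, h=7) → closed; open now [(2,1) g=2 f=8, (3,0) g=2 f=10, (3,2) g=2 f=8, (4,0) g=1 f=10, (4,2) g=1 f=8]

expanded=(3,1); open=[(2,1) g=2 f=8, (3,0) g=2 f=10, (3,2) g=2 f=8, (4,0) g=1 f=10, (4,2) g=1 f=8]; closed=[(3,1), (4,1)]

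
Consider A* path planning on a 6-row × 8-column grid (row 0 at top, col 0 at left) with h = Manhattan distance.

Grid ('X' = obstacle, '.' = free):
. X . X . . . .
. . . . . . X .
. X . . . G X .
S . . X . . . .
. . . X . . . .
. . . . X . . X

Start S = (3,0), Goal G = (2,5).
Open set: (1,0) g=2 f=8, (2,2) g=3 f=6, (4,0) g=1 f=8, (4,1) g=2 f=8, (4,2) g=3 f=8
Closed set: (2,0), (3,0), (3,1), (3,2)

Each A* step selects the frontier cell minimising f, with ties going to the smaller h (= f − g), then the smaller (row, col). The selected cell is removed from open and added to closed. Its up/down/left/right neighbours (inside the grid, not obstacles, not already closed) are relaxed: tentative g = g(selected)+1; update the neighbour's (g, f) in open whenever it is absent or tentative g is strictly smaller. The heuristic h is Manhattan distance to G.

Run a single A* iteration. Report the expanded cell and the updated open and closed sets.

expanded=(2,2); open=[(1,0) g=2 f=8, (1,2) g=4 f=8, (2,3) g=4 f=6, (4,0) g=1 f=8, (4,1) g=2 f=8, (4,2) g=3 f=8]; closed=[(2,0), (2,2), (3,0), (3,1), (3,2)]

step 1: expand (2,2) (f=6, h=3) → closed; open now [(1,0) g=2 f=8, (1,2) g=4 f=8, (2,3) g=4 f=6, (4,0) g=1 f=8, (4,1) g=2 f=8, (4,2) g=3 f=8]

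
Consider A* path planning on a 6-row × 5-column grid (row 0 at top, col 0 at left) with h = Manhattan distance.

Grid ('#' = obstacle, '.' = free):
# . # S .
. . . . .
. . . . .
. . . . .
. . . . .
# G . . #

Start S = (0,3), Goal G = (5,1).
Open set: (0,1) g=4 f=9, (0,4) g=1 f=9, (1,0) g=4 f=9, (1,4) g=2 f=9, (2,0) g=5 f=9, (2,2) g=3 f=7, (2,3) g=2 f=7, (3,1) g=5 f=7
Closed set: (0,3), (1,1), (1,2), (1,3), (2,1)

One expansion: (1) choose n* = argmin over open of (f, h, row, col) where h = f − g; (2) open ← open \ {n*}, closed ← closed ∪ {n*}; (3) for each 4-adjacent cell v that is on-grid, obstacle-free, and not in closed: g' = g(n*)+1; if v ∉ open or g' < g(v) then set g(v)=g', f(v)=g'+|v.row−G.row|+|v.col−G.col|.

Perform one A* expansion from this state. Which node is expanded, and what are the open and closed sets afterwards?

step 1: expand (3,1) (f=7, h=2) → closed; open now [(0,1) g=4 f=9, (0,4) g=1 f=9, (1,0) g=4 f=9, (1,4) g=2 f=9, (2,0) g=5 f=9, (2,2) g=3 f=7, (2,3) g=2 f=7, (3,0) g=6 f=9, (3,2) g=6 f=9, (4,1) g=6 f=7]

expanded=(3,1); open=[(0,1) g=4 f=9, (0,4) g=1 f=9, (1,0) g=4 f=9, (1,4) g=2 f=9, (2,0) g=5 f=9, (2,2) g=3 f=7, (2,3) g=2 f=7, (3,0) g=6 f=9, (3,2) g=6 f=9, (4,1) g=6 f=7]; closed=[(0,3), (1,1), (1,2), (1,3), (2,1), (3,1)]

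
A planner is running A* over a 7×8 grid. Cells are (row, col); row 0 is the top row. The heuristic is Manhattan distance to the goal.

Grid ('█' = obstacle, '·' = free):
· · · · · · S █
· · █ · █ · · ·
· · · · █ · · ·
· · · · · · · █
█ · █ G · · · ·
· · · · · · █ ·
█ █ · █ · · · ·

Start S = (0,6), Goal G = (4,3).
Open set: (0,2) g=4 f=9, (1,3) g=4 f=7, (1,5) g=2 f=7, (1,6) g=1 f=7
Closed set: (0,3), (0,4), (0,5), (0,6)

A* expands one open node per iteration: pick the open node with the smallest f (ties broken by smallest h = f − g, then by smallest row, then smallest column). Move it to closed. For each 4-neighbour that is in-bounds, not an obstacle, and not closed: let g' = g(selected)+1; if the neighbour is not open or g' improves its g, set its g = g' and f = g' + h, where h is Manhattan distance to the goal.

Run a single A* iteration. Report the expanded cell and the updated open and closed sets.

expanded=(1,3); open=[(0,2) g=4 f=9, (1,5) g=2 f=7, (1,6) g=1 f=7, (2,3) g=5 f=7]; closed=[(0,3), (0,4), (0,5), (0,6), (1,3)]

step 1: expand (1,3) (f=7, h=3) → closed; open now [(0,2) g=4 f=9, (1,5) g=2 f=7, (1,6) g=1 f=7, (2,3) g=5 f=7]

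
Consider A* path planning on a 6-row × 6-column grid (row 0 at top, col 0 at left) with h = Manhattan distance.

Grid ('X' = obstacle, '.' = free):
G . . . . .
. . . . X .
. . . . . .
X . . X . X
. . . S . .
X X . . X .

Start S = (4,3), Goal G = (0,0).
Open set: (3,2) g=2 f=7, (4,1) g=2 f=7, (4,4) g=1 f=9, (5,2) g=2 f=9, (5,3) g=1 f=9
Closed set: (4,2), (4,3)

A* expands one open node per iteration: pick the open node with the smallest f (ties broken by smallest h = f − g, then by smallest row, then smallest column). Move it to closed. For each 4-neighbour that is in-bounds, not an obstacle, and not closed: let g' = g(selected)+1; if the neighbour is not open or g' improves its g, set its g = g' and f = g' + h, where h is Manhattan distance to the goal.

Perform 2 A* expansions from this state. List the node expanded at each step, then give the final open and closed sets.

order=[(3,2) → (2,2)]; open=[(1,2) g=4 f=7, (2,1) g=4 f=7, (2,3) g=4 f=9, (3,1) g=3 f=7, (4,1) g=2 f=7, (4,4) g=1 f=9, (5,2) g=2 f=9, (5,3) g=1 f=9]; closed=[(2,2), (3,2), (4,2), (4,3)]

step 1: expand (3,2) (f=7, h=5) → closed; open now [(2,2) g=3 f=7, (3,1) g=3 f=7, (4,1) g=2 f=7, (4,4) g=1 f=9, (5,2) g=2 f=9, (5,3) g=1 f=9]
step 2: expand (2,2) (f=7, h=4) → closed; open now [(1,2) g=4 f=7, (2,1) g=4 f=7, (2,3) g=4 f=9, (3,1) g=3 f=7, (4,1) g=2 f=7, (4,4) g=1 f=9, (5,2) g=2 f=9, (5,3) g=1 f=9]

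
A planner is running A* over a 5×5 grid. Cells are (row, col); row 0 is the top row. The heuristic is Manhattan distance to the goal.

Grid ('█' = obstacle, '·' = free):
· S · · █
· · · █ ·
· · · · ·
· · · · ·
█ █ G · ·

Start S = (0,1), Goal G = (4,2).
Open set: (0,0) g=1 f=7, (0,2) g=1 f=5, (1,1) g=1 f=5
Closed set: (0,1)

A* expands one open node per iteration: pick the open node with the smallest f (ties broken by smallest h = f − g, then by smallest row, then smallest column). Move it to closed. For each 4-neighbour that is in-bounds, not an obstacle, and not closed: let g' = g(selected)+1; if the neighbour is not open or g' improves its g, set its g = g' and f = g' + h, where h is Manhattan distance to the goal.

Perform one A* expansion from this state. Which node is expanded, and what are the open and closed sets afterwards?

step 1: expand (0,2) (f=5, h=4) → closed; open now [(0,0) g=1 f=7, (0,3) g=2 f=7, (1,1) g=1 f=5, (1,2) g=2 f=5]

expanded=(0,2); open=[(0,0) g=1 f=7, (0,3) g=2 f=7, (1,1) g=1 f=5, (1,2) g=2 f=5]; closed=[(0,1), (0,2)]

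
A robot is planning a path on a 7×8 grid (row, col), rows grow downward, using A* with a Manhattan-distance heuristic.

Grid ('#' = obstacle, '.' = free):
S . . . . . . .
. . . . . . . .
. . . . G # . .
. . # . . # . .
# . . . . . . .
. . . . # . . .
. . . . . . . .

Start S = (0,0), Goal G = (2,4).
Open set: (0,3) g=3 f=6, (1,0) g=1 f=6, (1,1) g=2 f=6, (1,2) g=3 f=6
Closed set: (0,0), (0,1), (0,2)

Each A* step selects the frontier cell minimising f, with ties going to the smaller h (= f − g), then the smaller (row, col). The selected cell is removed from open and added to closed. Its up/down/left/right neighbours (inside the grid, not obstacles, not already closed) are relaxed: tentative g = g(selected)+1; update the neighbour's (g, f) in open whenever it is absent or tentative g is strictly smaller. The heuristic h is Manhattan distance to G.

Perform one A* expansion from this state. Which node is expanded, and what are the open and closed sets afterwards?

expanded=(0,3); open=[(0,4) g=4 f=6, (1,0) g=1 f=6, (1,1) g=2 f=6, (1,2) g=3 f=6, (1,3) g=4 f=6]; closed=[(0,0), (0,1), (0,2), (0,3)]

step 1: expand (0,3) (f=6, h=3) → closed; open now [(0,4) g=4 f=6, (1,0) g=1 f=6, (1,1) g=2 f=6, (1,2) g=3 f=6, (1,3) g=4 f=6]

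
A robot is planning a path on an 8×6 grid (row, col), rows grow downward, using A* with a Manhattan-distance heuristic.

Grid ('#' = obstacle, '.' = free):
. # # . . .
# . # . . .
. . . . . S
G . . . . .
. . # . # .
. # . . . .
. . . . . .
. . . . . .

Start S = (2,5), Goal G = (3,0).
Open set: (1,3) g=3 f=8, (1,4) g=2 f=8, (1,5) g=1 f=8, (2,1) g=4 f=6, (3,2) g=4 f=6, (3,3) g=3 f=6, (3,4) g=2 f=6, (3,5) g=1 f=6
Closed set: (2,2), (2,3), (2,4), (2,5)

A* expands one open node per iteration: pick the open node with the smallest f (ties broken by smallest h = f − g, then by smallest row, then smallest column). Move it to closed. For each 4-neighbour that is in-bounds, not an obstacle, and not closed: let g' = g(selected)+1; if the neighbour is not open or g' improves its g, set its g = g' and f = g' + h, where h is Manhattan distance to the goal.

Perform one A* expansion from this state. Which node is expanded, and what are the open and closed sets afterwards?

expanded=(2,1); open=[(1,1) g=5 f=8, (1,3) g=3 f=8, (1,4) g=2 f=8, (1,5) g=1 f=8, (2,0) g=5 f=6, (3,1) g=5 f=6, (3,2) g=4 f=6, (3,3) g=3 f=6, (3,4) g=2 f=6, (3,5) g=1 f=6]; closed=[(2,1), (2,2), (2,3), (2,4), (2,5)]

step 1: expand (2,1) (f=6, h=2) → closed; open now [(1,1) g=5 f=8, (1,3) g=3 f=8, (1,4) g=2 f=8, (1,5) g=1 f=8, (2,0) g=5 f=6, (3,1) g=5 f=6, (3,2) g=4 f=6, (3,3) g=3 f=6, (3,4) g=2 f=6, (3,5) g=1 f=6]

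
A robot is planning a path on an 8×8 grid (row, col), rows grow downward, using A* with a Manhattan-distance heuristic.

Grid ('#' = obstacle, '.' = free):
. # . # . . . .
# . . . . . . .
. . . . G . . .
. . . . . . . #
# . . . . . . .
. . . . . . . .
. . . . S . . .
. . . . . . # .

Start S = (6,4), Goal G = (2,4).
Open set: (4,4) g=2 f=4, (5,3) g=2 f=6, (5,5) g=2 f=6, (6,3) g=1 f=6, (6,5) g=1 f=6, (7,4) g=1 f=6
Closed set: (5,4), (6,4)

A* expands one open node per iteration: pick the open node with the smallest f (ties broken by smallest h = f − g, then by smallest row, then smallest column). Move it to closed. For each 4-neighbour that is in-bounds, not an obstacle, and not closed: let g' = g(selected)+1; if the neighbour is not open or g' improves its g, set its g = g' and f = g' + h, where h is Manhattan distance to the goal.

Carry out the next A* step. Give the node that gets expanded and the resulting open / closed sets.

expanded=(4,4); open=[(3,4) g=3 f=4, (4,3) g=3 f=6, (4,5) g=3 f=6, (5,3) g=2 f=6, (5,5) g=2 f=6, (6,3) g=1 f=6, (6,5) g=1 f=6, (7,4) g=1 f=6]; closed=[(4,4), (5,4), (6,4)]

step 1: expand (4,4) (f=4, h=2) → closed; open now [(3,4) g=3 f=4, (4,3) g=3 f=6, (4,5) g=3 f=6, (5,3) g=2 f=6, (5,5) g=2 f=6, (6,3) g=1 f=6, (6,5) g=1 f=6, (7,4) g=1 f=6]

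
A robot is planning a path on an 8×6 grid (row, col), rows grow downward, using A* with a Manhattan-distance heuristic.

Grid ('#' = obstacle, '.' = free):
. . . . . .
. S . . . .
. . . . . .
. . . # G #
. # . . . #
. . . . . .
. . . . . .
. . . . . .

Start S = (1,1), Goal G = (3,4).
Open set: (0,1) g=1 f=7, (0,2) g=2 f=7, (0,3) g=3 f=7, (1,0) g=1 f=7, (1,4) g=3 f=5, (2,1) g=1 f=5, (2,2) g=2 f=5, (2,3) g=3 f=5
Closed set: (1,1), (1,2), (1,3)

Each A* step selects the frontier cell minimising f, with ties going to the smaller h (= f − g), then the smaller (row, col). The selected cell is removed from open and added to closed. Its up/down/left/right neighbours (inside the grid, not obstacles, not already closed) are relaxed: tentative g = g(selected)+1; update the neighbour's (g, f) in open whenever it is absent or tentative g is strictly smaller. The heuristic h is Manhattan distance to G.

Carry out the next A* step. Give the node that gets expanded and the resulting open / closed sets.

step 1: expand (1,4) (f=5, h=2) → closed; open now [(0,1) g=1 f=7, (0,2) g=2 f=7, (0,3) g=3 f=7, (0,4) g=4 f=7, (1,0) g=1 f=7, (1,5) g=4 f=7, (2,1) g=1 f=5, (2,2) g=2 f=5, (2,3) g=3 f=5, (2,4) g=4 f=5]

expanded=(1,4); open=[(0,1) g=1 f=7, (0,2) g=2 f=7, (0,3) g=3 f=7, (0,4) g=4 f=7, (1,0) g=1 f=7, (1,5) g=4 f=7, (2,1) g=1 f=5, (2,2) g=2 f=5, (2,3) g=3 f=5, (2,4) g=4 f=5]; closed=[(1,1), (1,2), (1,3), (1,4)]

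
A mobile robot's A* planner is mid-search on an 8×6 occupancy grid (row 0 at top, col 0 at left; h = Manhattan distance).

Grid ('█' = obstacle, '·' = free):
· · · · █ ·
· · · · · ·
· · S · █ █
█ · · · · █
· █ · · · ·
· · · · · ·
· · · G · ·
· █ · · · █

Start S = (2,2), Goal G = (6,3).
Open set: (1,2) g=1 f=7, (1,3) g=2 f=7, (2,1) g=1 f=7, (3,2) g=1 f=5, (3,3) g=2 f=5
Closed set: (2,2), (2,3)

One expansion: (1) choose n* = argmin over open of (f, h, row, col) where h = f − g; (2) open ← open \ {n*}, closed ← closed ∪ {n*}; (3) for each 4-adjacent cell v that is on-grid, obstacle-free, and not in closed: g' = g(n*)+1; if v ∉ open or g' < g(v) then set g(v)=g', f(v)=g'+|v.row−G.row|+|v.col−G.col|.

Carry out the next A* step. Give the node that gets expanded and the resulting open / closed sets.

step 1: expand (3,3) (f=5, h=3) → closed; open now [(1,2) g=1 f=7, (1,3) g=2 f=7, (2,1) g=1 f=7, (3,2) g=1 f=5, (3,4) g=3 f=7, (4,3) g=3 f=5]

expanded=(3,3); open=[(1,2) g=1 f=7, (1,3) g=2 f=7, (2,1) g=1 f=7, (3,2) g=1 f=5, (3,4) g=3 f=7, (4,3) g=3 f=5]; closed=[(2,2), (2,3), (3,3)]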